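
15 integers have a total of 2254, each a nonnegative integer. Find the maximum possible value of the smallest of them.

150

The average is 2254/15 < 151, so some value is ≤ 150.
Achievable: 11 of them at 150 and 4 at 151 total 2254.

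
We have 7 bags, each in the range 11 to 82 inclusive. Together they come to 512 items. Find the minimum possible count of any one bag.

Minimizing one value means maximizing the remaining 6.
The other 6 contribute at most 6 × 82 = 492, leaving at least 512 − 492 = 20.
Since 20 ≥ 11, this is achievable: one at 20 and 6 at 82.

20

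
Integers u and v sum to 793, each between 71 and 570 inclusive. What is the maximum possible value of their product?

157212

For a fixed sum, the product uv is largest when u and v are as close as possible.
Taking u = 396 and v = 397 (both in [71, 570]) gives uv = 157212.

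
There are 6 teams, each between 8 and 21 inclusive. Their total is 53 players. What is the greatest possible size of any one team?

Maximizing one value means minimizing the remaining 5.
The other 5 contribute at least 5 × 8 = 40, leaving at most 53 − 40 = 13.
Since 13 ≤ 21, this is achievable: one at 13 and 5 at 8.

13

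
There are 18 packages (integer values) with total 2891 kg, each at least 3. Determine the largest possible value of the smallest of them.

The 18 values sum to 2891, so their minimum is at most ⌊2891/18⌋ = 160.
Equality holds with 7 values of 160 and 11 values of 161.

160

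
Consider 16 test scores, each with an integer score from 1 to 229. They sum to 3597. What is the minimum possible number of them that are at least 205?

Suppose at most 16 − j of them reach 205; then j values are ≤ 204 and the rest ≤ 229.
The total is then ≤ 204·j + 229·(16 − j) = 3664 − 25j. For this to be ≥ 3597 we need j ≤ 2, so at least 16 − 2 = 14 must reach 205.
Exactly 14 works: 14 values at 229 and 2 at 204 total 3614; lower one of the high values by 17 (still ≥ 205) to hit 3597.

14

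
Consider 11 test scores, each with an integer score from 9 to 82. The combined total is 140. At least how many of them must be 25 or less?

Let j be the number exceeding 25. Then the total is ≥ 26·j + 9·(11 − j) = 99 + 17j.
So 17j ≤ 41 and j ≤ 2; hence at least 11 − 2 = 9 are ≤ 25.
Exactly 9 works: 9 values at 9 and 2 at 26 total 133; raise one of the low values by 7 (still ≤ 25) to hit 140.

9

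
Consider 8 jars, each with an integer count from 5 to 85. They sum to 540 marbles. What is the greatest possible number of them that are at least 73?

If k of the values are ≥ 73, the total is ≥ 73k + 5(8 − k).
Setting 73k + 5(8 − k) ≤ 540 gives 68k ≤ 500, so k ≤ 7.
k = 7 is achieved by 7 values at 73 and 1 at 5, total 516; add 24 to one value (staying below 73) to reach 540.

7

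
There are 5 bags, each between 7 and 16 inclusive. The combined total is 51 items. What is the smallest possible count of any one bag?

Minimizing one value means maximizing the remaining 4.
The other 4 can take up 4 × 16 = 64 ≥ 51 − 7, so one bag can sit at its floor of 7.
Achievable: one at 7 and the other 4 totalling 44, which fits since 4 × 7 ≤ 44 ≤ 4 × 16.

7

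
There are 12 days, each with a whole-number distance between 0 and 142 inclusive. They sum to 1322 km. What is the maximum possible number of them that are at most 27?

3

Suppose k of them are at most 27. Those contribute at most 27 each and the rest at most 142 each.
So the total is at most 27k + 142(12 − k) = 1704 − 115k. This must still be ≥ 1322, so k ≤ 3.
k = 3 is achieved by 3 values at 27 and 9 at 142, total 1359; lower one of the 142's by 37 (still > 27) to reach 1322.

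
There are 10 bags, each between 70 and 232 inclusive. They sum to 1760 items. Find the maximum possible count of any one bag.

Maximizing one value means minimizing the remaining 9.
The other 9 contribute at least 9 × 70 = 630, leaving at most 1760 − 630 = 1130.
But each bag is capped at 232, so the maximum is 232.
Achievable: one at 232 and the other 9 totalling 1528, which fits since 9 × 70 ≤ 1528 ≤ 9 × 232.

232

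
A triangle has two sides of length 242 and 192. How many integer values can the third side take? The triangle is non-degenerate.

383

The triangle inequality gives |242 − 192| < c < 242 + 192, i.e. 50 < c < 434.
So c can be any integer from 51 to 433: 383 values.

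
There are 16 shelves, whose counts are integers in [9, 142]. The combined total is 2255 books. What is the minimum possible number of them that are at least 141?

If only k of them are at least 141, the other 16 − k are at most 140, so the total is at most k·142 + (16 − k)·140.
This must reach 2255, so k·142 + (16 − k)·140 ≥ 2255, giving k ≥ 8.
Exactly 8 works: 8 values at 142 and 8 at 140 total 2256; lower one of the high values by 1 (still ≥ 141) to hit 2255.

8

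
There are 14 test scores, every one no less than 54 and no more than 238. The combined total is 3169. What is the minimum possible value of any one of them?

Minimizing one value means maximizing the remaining 13.
The other 13 contribute at most 13 × 238 = 3094, leaving at least 3169 − 3094 = 75.
Since 75 ≥ 54, this is achievable: one at 75 and 13 at 238.

75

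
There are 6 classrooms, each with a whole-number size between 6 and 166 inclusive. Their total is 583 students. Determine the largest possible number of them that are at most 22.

Each value at 22 or below falls at least 166 − 22 = 144 short of the ceiling 166.
The ceiling total is 6 × 166 = 996, and we need 583, so at most ⌊(996 − 583)/144⌋ = 2 can be that low.
k = 2 is achieved by 2 values at 22 and 4 at 166, total 708; lower one of the 166's by 125 (still > 22) to reach 583.

2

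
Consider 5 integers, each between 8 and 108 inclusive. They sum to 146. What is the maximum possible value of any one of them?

Maximizing one value means minimizing the remaining 4.
The other 4 contribute at least 4 × 8 = 32, leaving at most 146 − 32 = 114.
But each integer is capped at 108, so the maximum is 108.
Achievable: one at 108 and the other 4 totalling 38, which fits since 4 × 8 ≤ 38 ≤ 4 × 108.

108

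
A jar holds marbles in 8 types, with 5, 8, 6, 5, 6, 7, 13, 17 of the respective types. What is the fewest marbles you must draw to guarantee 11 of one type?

58

In the worst case you take as many as possible of each type without reaching 11: 5 + 8 + 6 + 5 + 6 + 7 + 10 + 10 = 57.
The next one must give 11 of some type, so 57 + 1 = 58.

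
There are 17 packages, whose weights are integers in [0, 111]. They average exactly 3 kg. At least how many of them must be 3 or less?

5

The total is 17 × 3 = 51.
Let j be the number exceeding 3. Then the total is ≥ 4·j + 0·(17 − j) = 0 + 4j.
So 4j ≤ 51 and j ≤ 12; hence at least 17 − 12 = 5 are ≤ 3.
Exactly 5 works: 5 values at 0 and 12 at 4 total 48; raise one of the low values by 3 (still ≤ 3) to hit 51.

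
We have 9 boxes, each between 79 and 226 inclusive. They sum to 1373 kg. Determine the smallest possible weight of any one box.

To make one box as small as possible, make the other 8 as large as possible.
The other 8 can take up 8 × 226 = 1808 ≥ 1373 − 79, so one box can sit at its floor of 79.
Achievable: one at 79 and the other 8 totalling 1294, which fits since 8 × 79 ≤ 1294 ≤ 8 × 226.

79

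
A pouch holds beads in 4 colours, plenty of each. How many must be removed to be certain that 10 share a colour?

In the worst case you draw 9 of each of the 4 colours: 4 × 9 = 36.
One more forces 10 of some colour, so 36 + 1 = 37.

37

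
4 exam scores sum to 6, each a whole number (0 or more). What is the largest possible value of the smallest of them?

1

If every one of the 4 were at least 2, the total would be at least 4 × 2 = 8 > 6.
Equality holds with 2 values of 1 and 2 values of 2.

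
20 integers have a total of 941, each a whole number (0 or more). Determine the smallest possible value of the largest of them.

48

Some value must be at least ⌈941/20⌉ = 48, since 20 × 47 = 940 < 941.
Achievable: 1 of them at 48 and 19 at 47 total 941.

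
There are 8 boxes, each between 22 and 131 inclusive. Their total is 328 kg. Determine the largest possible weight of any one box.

131

Maximizing one value means minimizing the remaining 7.
The other 7 contribute at least 7 × 22 = 154, leaving at most 328 − 154 = 174.
But each box is capped at 131, so the maximum is 131.
Achievable: one at 131 and the other 7 totalling 197, which fits since 7 × 22 ≤ 197 ≤ 7 × 131.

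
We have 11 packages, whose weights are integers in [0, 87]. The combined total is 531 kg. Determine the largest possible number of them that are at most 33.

Suppose k of them are at most 33. Those contribute at most 33 each and the rest at most 87 each.
So the total is at most 33k + 87(11 − k) = 957 − 54k. This must still be ≥ 531, so k ≤ 7.
k = 7 is achieved by 7 values at 33 and 4 at 87, total 579; lower one of the 87's by 48 (still > 33) to reach 531.

7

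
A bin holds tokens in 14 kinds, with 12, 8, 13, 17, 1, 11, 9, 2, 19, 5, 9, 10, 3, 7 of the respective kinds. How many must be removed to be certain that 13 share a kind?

114

In the worst case you take as many as possible of each kind without reaching 13: 12 + 8 + 12 + 12 + 1 + 11 + 9 + 2 + 12 + 5 + 9 + 10 + 3 + 7 = 113.
The next one must give 13 of some kind, so 113 + 1 = 114.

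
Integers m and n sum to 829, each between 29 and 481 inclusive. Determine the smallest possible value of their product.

Since m + n is fixed, pushing one of them to its bound minimizes the product.
The extreme feasible split is m = 348, n = 481, giving mn = 167388.

167388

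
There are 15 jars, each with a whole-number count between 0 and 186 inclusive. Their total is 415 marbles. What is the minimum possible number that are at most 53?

Let j be the number exceeding 53. Then the total is ≥ 54·j + 0·(15 − j) = 0 + 54j.
So 54j ≤ 415 and j ≤ 7; hence at least 15 − 7 = 8 are ≤ 53.
Exactly 8 works: 8 values at 0 and 7 at 54 total 378; raise one of the low values by 37 (still ≤ 53) to hit 415.

8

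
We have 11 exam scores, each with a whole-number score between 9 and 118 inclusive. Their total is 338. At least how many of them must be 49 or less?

6

If only k of them are at most 49, the other 11 − k are at least 50, so the total is at least (11 − k)·50 + k·9.
This is ≤ 338, so (11 − k)·50 + 9k ≤ 338, which gives k ≥ 6.
Exactly 6 works: 6 values at 9 and 5 at 50 total 304; raise one of the low values by 34 (still ≤ 49) to hit 338.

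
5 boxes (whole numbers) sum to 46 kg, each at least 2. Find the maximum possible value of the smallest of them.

9

The 5 values sum to 46, so their minimum is at most ⌊46/5⌋ = 9.
Achievable: 4 of them at 9 and 1 at 10 total 46.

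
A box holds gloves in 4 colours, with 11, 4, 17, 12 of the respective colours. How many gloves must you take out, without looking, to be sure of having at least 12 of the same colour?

In the worst case you take as many as possible of each colour without reaching 12: 11 + 4 + 11 + 11 = 37.
The next one must give 12 of some colour, so 37 + 1 = 38.

38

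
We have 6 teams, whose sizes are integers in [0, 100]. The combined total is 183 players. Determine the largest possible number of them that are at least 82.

Suppose k of them are at least 82. Those contribute at least 82 each and the other 6 − k at least 0 each.
So the total is at least 82k + 0(6 − k) = 0 + 82k. This must be ≤ 183, giving k ≤ 2.
k = 2 is achieved by 2 values at 82 and 4 at 0, total 164; add 19 to one value (staying below 82) to reach 183.

2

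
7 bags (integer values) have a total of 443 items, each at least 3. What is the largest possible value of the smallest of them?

The average is 443/7 < 64, so some value is ≤ 63.
Taking 5 copies of 63 and 2 copies of 64 gives exactly 443, so 63 is attained.

63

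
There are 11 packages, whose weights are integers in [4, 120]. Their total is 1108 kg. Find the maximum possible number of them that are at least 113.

9

If k of the values are ≥ 113, the total is ≥ 113k + 4(11 − k).
Setting 113k + 4(11 − k) ≤ 1108 gives 109k ≤ 1064, so k ≤ 9.
k = 9 is achieved by 9 values at 113 and 2 at 4, total 1025; add 83 to one value (staying below 113) to reach 1108.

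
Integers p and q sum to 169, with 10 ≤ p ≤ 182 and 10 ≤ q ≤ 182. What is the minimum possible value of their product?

For a fixed sum, pq is smallest when p and q are as far apart as possible.
At the endpoint p = 10, q = 169 − 10 = 159, so pq = 10 × 159 = 1590.

1590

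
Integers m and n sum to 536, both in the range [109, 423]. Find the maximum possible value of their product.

71824

mn = m(536 − m) is maximized when m is as near 536/2 as the bounds allow.
Taking m = 268 and n = 268 (both in [109, 423]) gives mn = 71824.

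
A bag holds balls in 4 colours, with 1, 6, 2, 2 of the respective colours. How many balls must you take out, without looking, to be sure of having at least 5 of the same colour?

In the worst case you take as many as possible of each colour without reaching 5: 1 + 4 + 2 + 2 = 9.
The next one must give 5 of some colour, so 9 + 1 = 10.

10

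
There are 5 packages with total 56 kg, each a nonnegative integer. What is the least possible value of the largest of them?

12

If every one of the 5 were at most 11, the total would be at most 5 × 11 = 55 < 56.
Equality holds with 1 value of 12 and 4 values of 11.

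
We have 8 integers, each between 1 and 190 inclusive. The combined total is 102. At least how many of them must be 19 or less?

4

Each value above 19 is at least 20, contributing at least 20 − 1 = 19 above the floor 1.
The sum exceeds the floor total 8 by 94, so at most ⌊94/19⌋ = 4 exceed 19, and at least 4 are ≤ 19.
Exactly 4 works: 4 values at 1 and 4 at 20 total 84; raise one of the low values by 18 (still ≤ 19) to hit 102.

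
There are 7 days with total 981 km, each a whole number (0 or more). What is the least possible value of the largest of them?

141

The average is 981/7 > 140, so not all 7 can be 140 or less; the largest is ≥ 141.
Achievable: 1 of them at 141 and 6 at 140 total 981.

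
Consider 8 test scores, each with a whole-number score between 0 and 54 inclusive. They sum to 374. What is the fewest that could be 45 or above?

3

If only k of them are at least 45, the other 8 − k are at most 44, so the total is at most k·54 + (8 − k)·44.
This must reach 374, so k·54 + (8 − k)·44 ≥ 374, giving k ≥ 3.
Exactly 3 works: 3 values at 54 and 5 at 44 total 382; lower one of the high values by 8 (still ≥ 45) to hit 374.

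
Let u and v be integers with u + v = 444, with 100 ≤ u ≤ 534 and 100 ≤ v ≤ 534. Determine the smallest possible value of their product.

uv = u(444 − u) is concave in u, so over [100, 344] it is minimized at an endpoint.
The extreme feasible split is u = 100, v = 344, giving uv = 34400.

34400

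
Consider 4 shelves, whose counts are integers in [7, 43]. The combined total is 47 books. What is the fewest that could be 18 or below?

Each value above 18 is at least 19, contributing at least 19 − 7 = 12 above the floor 7.
The sum exceeds the floor total 28 by 19, so at most ⌊19/12⌋ = 1 exceed 18, and at least 3 are ≤ 18.
Exactly 3 works: 3 values at 7 and 1 at 19 total 40; raise one of the low values by 7 (still ≤ 18) to hit 47.

3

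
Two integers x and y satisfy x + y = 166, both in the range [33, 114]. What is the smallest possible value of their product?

5928

For a fixed sum, xy is smallest when x and y are as far apart as possible.
At the endpoint x = 52, y = 166 − 52 = 114, so xy = 52 × 114 = 5928.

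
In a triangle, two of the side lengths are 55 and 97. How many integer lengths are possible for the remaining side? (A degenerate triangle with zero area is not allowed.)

109

The triangle inequality gives |55 − 97| < c < 55 + 97, i.e. 42 < c < 152.
So c can be any integer from 43 to 151: 109 values.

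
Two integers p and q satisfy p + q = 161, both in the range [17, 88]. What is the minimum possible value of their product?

Since p + q is fixed, pushing one of them to its bound minimizes the product.
At the endpoint p = 73, q = 161 − 73 = 88, so pq = 73 × 88 = 6424.

6424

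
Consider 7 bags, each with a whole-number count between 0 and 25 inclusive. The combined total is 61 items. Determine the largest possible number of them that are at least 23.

2

Suppose k of them are at least 23. Those contribute at least 23 each and the other 7 − k at least 0 each.
So the total is at least 23k + 0(7 − k) = 0 + 23k. This must be ≤ 61, giving k ≤ 2.
k = 2 is achieved by 2 values at 23 and 5 at 0, total 46; add 15 to one value (staying below 23) to reach 61.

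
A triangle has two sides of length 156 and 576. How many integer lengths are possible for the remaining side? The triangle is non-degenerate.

The triangle inequality gives |156 − 576| < c < 156 + 576, i.e. 420 < c < 732.
So c can be any integer from 421 to 731: 311 values.

311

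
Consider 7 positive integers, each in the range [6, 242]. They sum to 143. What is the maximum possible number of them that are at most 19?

6

Suppose k of them are at most 19. Those contribute at most 19 each and the rest at most 242 each.
So the total is at most 19k + 242(7 − k) = 1694 − 223k. This must still be ≥ 143, so k ≤ 6.
k = 6 is achieved by 6 values at 19 and 1 at 242, total 356; lower one of the 242's by 213 (still > 19) to reach 143.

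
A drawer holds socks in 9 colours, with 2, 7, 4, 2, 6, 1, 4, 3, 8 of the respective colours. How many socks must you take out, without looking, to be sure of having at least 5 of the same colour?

29

In the worst case you take as many as possible of each colour without reaching 5: 2 + 4 + 4 + 2 + 4 + 1 + 4 + 3 + 4 = 28.
The next one must give 5 of some colour, so 28 + 1 = 29.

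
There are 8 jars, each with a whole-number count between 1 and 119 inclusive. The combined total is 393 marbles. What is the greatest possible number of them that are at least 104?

If k of the values are ≥ 104, the total is ≥ 104k + 1(8 − k).
Setting 104k + 1(8 − k) ≤ 393 gives 103k ≤ 385, so k ≤ 3.
k = 3 is achieved by 3 values at 104 and 5 at 1, total 317; add 76 to one value (staying below 104) to reach 393.

3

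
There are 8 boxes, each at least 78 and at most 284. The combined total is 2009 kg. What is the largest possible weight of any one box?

Maximizing one value means minimizing the remaining 7.
The other 7 contribute at least 7 × 78 = 546, leaving at most 2009 − 546 = 1463.
But each box is capped at 284, so the maximum is 284.
Achievable: one at 284 and the other 7 totalling 1725, which fits since 7 × 78 ≤ 1725 ≤ 7 × 284.

284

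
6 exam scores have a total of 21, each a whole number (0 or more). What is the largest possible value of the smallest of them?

3

The average is 21/6 < 4, so some value is ≤ 3.
Taking 3 copies of 3 and 3 copies of 4 gives exactly 21, so 3 is attained.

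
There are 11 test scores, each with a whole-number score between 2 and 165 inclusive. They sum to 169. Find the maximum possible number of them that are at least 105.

1

Suppose k of them are at least 105. Those contribute at least 105 each and the other 11 − k at least 2 each.
So the total is at least 105k + 2(11 − k) = 22 + 103k. This must be ≤ 169, giving k ≤ 1.
k = 1 is achieved by 1 value at 105 and 10 at 2, total 125; add 44 to one value (staying below 105) to reach 169.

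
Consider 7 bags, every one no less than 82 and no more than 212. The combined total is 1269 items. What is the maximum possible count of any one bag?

212

To make one bag as large as possible, make the other 6 as small as possible.
The other 6 contribute at least 6 × 82 = 492, leaving at most 1269 − 492 = 777.
But each bag is capped at 212, so the maximum is 212.
Achievable: one at 212 and the other 6 totalling 1057, which fits since 6 × 82 ≤ 1057 ≤ 6 × 212.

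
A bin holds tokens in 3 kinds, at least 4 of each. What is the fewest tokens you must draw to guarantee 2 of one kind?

4

You could draw 1 of every kind without reaching 2 of any — 3 in all.
One more forces 2 of some kind, so 3 + 1 = 4.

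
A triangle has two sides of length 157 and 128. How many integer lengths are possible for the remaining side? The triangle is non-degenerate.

255

The triangle inequality gives |157 − 128| < c < 157 + 128, i.e. 29 < c < 285.
So c can be any integer from 30 to 284: 255 values.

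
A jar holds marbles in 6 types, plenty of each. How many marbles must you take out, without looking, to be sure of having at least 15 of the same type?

85

You could draw 14 of every type without reaching 15 of any — 84 in all.
One more forces 15 of some type, so 84 + 1 = 85.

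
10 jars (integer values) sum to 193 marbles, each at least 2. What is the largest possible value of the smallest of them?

19

The average is 193/10 < 20, so some value is ≤ 19.
Achievable: 7 of them at 19 and 3 at 20 total 193.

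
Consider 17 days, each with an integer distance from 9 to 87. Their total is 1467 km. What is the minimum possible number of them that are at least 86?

11

Suppose at most 17 − j of them reach 86; then j values are ≤ 85 and the rest ≤ 87.
The total is then ≤ 85·j + 87·(17 − j) = 1479 − 2j. For this to be ≥ 1467 we need j ≤ 6, so at least 17 − 6 = 11 must reach 86.
Exactly 11 works: 11 values at 87 and 6 at 85 total 1467.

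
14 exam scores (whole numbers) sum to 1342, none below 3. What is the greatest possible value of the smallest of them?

If every one of the 14 were at least 96, the total would be at least 14 × 96 = 1344 > 1342.
Achievable: 2 of them at 95 and 12 at 96 total 1342.

95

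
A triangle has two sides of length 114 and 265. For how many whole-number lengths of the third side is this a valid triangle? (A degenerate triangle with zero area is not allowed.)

227

The triangle inequality gives |114 − 265| < c < 114 + 265, i.e. 151 < c < 379.
So c can be any integer from 152 to 378: 227 values.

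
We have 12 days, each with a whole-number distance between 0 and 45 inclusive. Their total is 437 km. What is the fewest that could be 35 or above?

If only k of them are at least 35, the other 12 − k are at most 34, so the total is at most k·45 + (12 − k)·34.
This must reach 437, so k·45 + (12 − k)·34 ≥ 437, giving k ≥ 3.
Exactly 3 works: 3 values at 45 and 9 at 34 total 441; lower one of the high values by 4 (still ≥ 35) to hit 437.

3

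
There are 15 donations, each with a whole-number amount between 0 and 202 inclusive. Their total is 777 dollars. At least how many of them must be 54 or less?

1

Let j be the number exceeding 54. Then the total is ≥ 55·j + 0·(15 − j) = 0 + 55j.
So 55j ≤ 777 and j ≤ 14; hence at least 15 − 14 = 1 are ≤ 54.
Exactly 1 works: 1 value at 0 and 14 at 55 total 770; raise one of the low values by 7 (still ≤ 54) to hit 777.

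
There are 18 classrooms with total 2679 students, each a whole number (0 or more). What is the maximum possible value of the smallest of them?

148

The 18 values sum to 2679, so their minimum is at most ⌊2679/18⌋ = 148.
Taking 3 copies of 148 and 15 copies of 149 gives exactly 2679, so 148 is attained.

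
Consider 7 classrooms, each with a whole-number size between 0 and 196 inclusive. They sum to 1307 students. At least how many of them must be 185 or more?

2

Suppose at most 7 − j of them reach 185; then j values are ≤ 184 and the rest ≤ 196.
The total is then ≤ 184·j + 196·(7 − j) = 1372 − 12j. For this to be ≥ 1307 we need j ≤ 5, so at least 7 − 5 = 2 must reach 185.
Exactly 2 works: 2 values at 196 and 5 at 184 total 1312; lower one of the high values by 5 (still ≥ 185) to hit 1307.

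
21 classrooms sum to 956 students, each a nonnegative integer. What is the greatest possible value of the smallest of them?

45

The 21 values sum to 956, so their minimum is at most ⌊956/21⌋ = 45.
Taking 10 copies of 45 and 11 copies of 46 gives exactly 956, so 45 is attained.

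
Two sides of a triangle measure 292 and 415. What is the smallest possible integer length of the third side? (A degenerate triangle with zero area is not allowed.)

The third side must exceed |292 − 415| = 123.
The smallest integer above 123 is 124.

124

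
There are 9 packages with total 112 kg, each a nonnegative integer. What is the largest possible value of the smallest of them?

If every one of the 9 were at least 13, the total would be at least 9 × 13 = 117 > 112.
Equality holds with 5 values of 12 and 4 values of 13.

12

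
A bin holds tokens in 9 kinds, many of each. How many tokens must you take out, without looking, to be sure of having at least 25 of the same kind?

In the worst case you draw 24 of each of the 9 kinds: 9 × 24 = 216.
One more forces 25 of some kind, so 216 + 1 = 217.

217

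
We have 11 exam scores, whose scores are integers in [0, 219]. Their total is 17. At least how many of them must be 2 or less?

6

Let j be the number exceeding 2. Then the total is ≥ 3·j + 0·(11 − j) = 0 + 3j.
So 3j ≤ 17 and j ≤ 5; hence at least 11 − 5 = 6 are ≤ 2.
Exactly 6 works: 6 values at 0 and 5 at 3 total 15; raise one of the low values by 2 (still ≤ 2) to hit 17.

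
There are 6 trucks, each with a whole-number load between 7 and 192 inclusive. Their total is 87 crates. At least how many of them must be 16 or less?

Let j be the number exceeding 16. Then the total is ≥ 17·j + 7·(6 − j) = 42 + 10j.
So 10j ≤ 45 and j ≤ 4; hence at least 6 − 4 = 2 are ≤ 16.
Exactly 2 works: 2 values at 7 and 4 at 17 total 82; raise one of the low values by 5 (still ≤ 16) to hit 87.

2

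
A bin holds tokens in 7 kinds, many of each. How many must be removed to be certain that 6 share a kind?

You could draw 5 of every kind without reaching 6 of any — 35 in all.
One more forces 6 of some kind, so 35 + 1 = 36.

36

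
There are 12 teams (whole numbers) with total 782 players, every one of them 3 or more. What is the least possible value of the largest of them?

66

The 12 values sum to 782, so their maximum is at least ⌈782/12⌉ = 66.
Taking 10 copies of 65 and 2 copies of 66 gives exactly 782, so 66 is attained.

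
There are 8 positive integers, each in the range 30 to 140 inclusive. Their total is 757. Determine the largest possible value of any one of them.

140

To make one integer as large as possible, make the other 7 as small as possible.
The other 7 contribute at least 7 × 30 = 210, leaving at most 757 − 210 = 547.
But each integer is capped at 140, so the maximum is 140.
Achievable: one at 140 and the other 7 totalling 617, which fits since 7 × 30 ≤ 617 ≤ 7 × 140.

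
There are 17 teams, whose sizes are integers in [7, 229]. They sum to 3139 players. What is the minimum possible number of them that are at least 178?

Suppose at most 17 − j of them reach 178; then j values are ≤ 177 and the rest ≤ 229.
The total is then ≤ 177·j + 229·(17 − j) = 3893 − 52j. For this to be ≥ 3139 we need j ≤ 14, so at least 17 − 14 = 3 must reach 178.
Exactly 3 works: 3 values at 229 and 14 at 177 total 3165; lower one of the high values by 26 (still ≥ 178) to hit 3139.

3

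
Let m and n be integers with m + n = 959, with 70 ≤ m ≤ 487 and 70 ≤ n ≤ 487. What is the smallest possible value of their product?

mn = m(959 − m) is concave in m, so over [472, 487] it is minimized at an endpoint.
The extreme feasible split is m = 472, n = 487, giving mn = 229864.

229864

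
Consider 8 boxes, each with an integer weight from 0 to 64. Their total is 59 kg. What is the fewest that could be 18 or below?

5

Let j be the number exceeding 18. Then the total is ≥ 19·j + 0·(8 − j) = 0 + 19j.
So 19j ≤ 59 and j ≤ 3; hence at least 8 − 3 = 5 are ≤ 18.
Exactly 5 works: 5 values at 0 and 3 at 19 total 57; raise one of the low values by 2 (still ≤ 18) to hit 59.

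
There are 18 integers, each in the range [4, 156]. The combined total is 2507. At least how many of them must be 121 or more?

If only k of them are at least 121, the other 18 − k are at most 120, so the total is at most k·156 + (18 − k)·120.
This must reach 2507, so k·156 + (18 − k)·120 ≥ 2507, giving k ≥ 10.
Exactly 10 works: 10 values at 156 and 8 at 120 total 2520; lower one of the high values by 13 (still ≥ 121) to hit 2507.

10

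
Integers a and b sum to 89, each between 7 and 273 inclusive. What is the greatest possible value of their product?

1980

For a fixed sum, the product ab is largest when a and b are as close as possible.
Taking a = 44 and b = 45 (both in [7, 273]) gives ab = 1980.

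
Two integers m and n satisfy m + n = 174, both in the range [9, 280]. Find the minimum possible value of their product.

mn = m(174 − m) is concave in m, so over [9, 165] it is minimized at an endpoint.
At the endpoint m = 9, n = 174 − 9 = 165, so mn = 9 × 165 = 1485.

1485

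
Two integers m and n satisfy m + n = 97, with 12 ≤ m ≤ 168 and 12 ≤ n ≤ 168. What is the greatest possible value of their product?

With m + n fixed, mn peaks when the two are closest together.
Taking m = 48 and n = 49 (both in [12, 168]) gives mn = 2352.

2352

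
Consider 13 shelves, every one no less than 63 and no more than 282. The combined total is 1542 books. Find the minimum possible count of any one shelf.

63

Minimizing one value means maximizing the remaining 12.
The other 12 can take up 12 × 282 = 3384 ≥ 1542 − 63, so one shelf can sit at its floor of 63.
Achievable: one at 63 and the other 12 totalling 1479, which fits since 12 × 63 ≤ 1479 ≤ 12 × 282.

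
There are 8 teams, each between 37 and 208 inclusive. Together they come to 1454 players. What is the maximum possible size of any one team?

Maximizing one value means minimizing the remaining 7.
The other 7 contribute at least 7 × 37 = 259, leaving at most 1454 − 259 = 1195.
But each team is capped at 208, so the maximum is 208.
Achievable: one at 208 and the other 7 totalling 1246, which fits since 7 × 37 ≤ 1246 ≤ 7 × 208.

208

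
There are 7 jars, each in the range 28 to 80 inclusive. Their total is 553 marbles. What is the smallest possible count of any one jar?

73

Minimizing one value means maximizing the remaining 6.
The other 6 contribute at most 6 × 80 = 480, leaving at least 553 − 480 = 73.
Since 73 ≥ 28, this is achievable: one at 73 and 6 at 80.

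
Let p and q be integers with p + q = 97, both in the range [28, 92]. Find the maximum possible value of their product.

2352

With p + q fixed, pq peaks when the two are closest together.
Taking p = 48 and q = 49 (both in [28, 92]) gives pq = 2352.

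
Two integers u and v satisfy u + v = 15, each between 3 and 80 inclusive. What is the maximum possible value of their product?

uv = u(15 − u) is maximized when u is as near 15/2 as the bounds allow.
Taking u = 7 and v = 8 (both in [3, 80]) gives uv = 56.

56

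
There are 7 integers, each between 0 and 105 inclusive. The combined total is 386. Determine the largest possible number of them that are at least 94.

4

If k of the values are ≥ 94, the total is ≥ 94k + 0(7 − k).
Setting 94k + 0(7 − k) ≤ 386 gives 94k ≤ 386, so k ≤ 4.
k = 4 is achieved by 4 values at 94 and 3 at 0, total 376; add 10 to one value (staying below 94) to reach 386.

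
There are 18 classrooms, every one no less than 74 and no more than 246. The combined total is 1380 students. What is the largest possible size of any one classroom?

122

Maximizing one value means minimizing the remaining 17.
The other 17 contribute at least 17 × 74 = 1258, leaving at most 1380 − 1258 = 122.
Since 122 ≤ 246, this is achievable: one at 122 and 17 at 74.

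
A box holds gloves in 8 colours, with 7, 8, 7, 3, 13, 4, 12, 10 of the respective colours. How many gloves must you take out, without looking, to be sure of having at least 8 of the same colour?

50

In the worst case you take as many as possible of each colour without reaching 8: 7 + 7 + 7 + 3 + 7 + 4 + 7 + 7 = 49.
The next one must give 8 of some colour, so 49 + 1 = 50.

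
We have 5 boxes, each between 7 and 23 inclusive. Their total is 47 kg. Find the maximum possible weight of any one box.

19

Maximizing one value means minimizing the remaining 4.
The other 4 contribute at least 4 × 7 = 28, leaving at most 47 − 28 = 19.
Since 19 ≤ 23, this is achievable: one at 19 and 4 at 7.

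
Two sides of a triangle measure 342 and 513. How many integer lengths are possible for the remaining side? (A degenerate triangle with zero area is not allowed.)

683

The triangle inequality gives |342 − 513| < c < 342 + 513, i.e. 171 < c < 855.
So c can be any integer from 172 to 854: 683 values.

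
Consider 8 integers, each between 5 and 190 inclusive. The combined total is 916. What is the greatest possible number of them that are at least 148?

6

With k values at 148 or above and the rest at least 5, the sum is at least 40 + 143k.
Since the sum is 916, we need 143k ≤ 876, i.e. k ≤ 6.
k = 6 is achieved by 6 values at 148 and 2 at 5, total 898; add 18 to one value (staying below 148) to reach 916.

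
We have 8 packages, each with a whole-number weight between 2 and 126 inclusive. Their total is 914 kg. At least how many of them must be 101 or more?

5

If only k of them are at least 101, the other 8 − k are at most 100, so the total is at most k·126 + (8 − k)·100.
This must reach 914, so k·126 + (8 − k)·100 ≥ 914, giving k ≥ 5.
Exactly 5 works: 5 values at 126 and 3 at 100 total 930; lower one of the high values by 16 (still ≥ 101) to hit 914.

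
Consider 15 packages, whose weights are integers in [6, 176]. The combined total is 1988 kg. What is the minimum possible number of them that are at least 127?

If only k of them are at least 127, the other 15 − k are at most 126, so the total is at most k·176 + (15 − k)·126.
This must reach 1988, so k·176 + (15 − k)·126 ≥ 1988, giving k ≥ 2.
Exactly 2 works: 2 values at 176 and 13 at 126 total 1990; lower one of the high values by 2 (still ≥ 127) to hit 1988.

2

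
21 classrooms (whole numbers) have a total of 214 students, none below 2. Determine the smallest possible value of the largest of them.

11

The 21 values sum to 214, so their maximum is at least ⌈214/21⌉ = 11.
Achievable: 4 of them at 11 and 17 at 10 total 214.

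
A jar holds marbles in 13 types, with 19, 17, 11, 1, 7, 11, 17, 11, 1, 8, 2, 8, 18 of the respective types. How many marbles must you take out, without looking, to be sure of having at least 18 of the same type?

In the worst case you take as many as possible of each type without reaching 18: 17 + 17 + 11 + 1 + 7 + 11 + 17 + 11 + 1 + 8 + 2 + 8 + 17 = 128.
The next one must give 18 of some type, so 128 + 1 = 129.

129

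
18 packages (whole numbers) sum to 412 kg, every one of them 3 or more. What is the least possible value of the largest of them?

If every one of the 18 were at most 22, the total would be at most 18 × 22 = 396 < 412.
Achievable: 16 of them at 23 and 2 at 22 total 412.

23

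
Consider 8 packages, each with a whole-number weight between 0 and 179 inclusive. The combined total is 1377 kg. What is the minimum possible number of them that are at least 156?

6

Each value short of 156 is at most 155, costing at least 179 − 155 = 24 against the maximum total of 1432.
We can afford to lose at most 1432 − 1377 = 55, so at most ⌊55/24⌋ = 2 fall short, and at least 6 are ≥ 156.
Exactly 6 works: 6 values at 179 and 2 at 155 total 1384; lower one of the high values by 7 (still ≥ 156) to hit 1377.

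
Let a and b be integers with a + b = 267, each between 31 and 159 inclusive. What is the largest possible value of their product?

17822

With a + b fixed, ab peaks when the two are closest together.
Taking a = 133 and b = 134 (both in [31, 159]) gives ab = 17822.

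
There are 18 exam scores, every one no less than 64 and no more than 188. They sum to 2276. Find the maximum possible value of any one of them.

188

To make one score as large as possible, make the other 17 as small as possible.
The other 17 contribute at least 17 × 64 = 1088, leaving at most 2276 − 1088 = 1188.
But each score is capped at 188, so the maximum is 188.
Achievable: one at 188 and the other 17 totalling 2088, which fits since 17 × 64 ≤ 2088 ≤ 17 × 188.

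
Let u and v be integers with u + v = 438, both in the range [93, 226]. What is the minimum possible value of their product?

Since u + v is fixed, pushing one of them to its bound minimizes the product.
At the endpoint u = 212, v = 438 − 212 = 226, so uv = 212 × 226 = 47912.

47912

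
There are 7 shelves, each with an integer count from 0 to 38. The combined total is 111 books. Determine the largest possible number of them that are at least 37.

3

Suppose k of them are at least 37. Those contribute at least 37 each and the other 7 − k at least 0 each.
So the total is at least 37k + 0(7 − k) = 0 + 37k. This must be ≤ 111, giving k ≤ 3.
k = 3 is achieved by 3 values at 37 and 4 at 0, total 111.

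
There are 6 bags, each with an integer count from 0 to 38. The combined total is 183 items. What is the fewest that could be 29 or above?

Each value short of 29 is at most 28, costing at least 38 − 28 = 10 against the maximum total of 228.
We can afford to lose at most 228 − 183 = 45, so at most ⌊45/10⌋ = 4 fall short, and at least 2 are ≥ 29.
Exactly 2 works: 2 values at 38 and 4 at 28 total 188; lower one of the high values by 5 (still ≥ 29) to hit 183.

2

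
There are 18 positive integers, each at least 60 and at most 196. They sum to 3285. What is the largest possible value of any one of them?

Maximizing one value means minimizing the remaining 17.
The other 17 contribute at least 17 × 60 = 1020, leaving at most 3285 − 1020 = 2265.
But each integer is capped at 196, so the maximum is 196.
Achievable: one at 196 and the other 17 totalling 3089, which fits since 17 × 60 ≤ 3089 ≤ 17 × 196.

196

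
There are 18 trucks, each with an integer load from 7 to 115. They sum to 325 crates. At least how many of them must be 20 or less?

4

If only k of them are at most 20, the other 18 − k are at least 21, so the total is at least (18 − k)·21 + k·7.
This is ≤ 325, so (18 − k)·21 + 7k ≤ 325, which gives k ≥ 4.
Exactly 4 works: 4 values at 7 and 14 at 21 total 322; raise one of the low values by 3 (still ≤ 20) to hit 325.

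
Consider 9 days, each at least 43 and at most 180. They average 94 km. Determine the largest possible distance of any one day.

To make one day as large as possible, make the other 8 as small as possible.
The total is 9 × 94 = 846.
The other 8 contribute at least 8 × 43 = 344, leaving at most 846 − 344 = 502.
But each day is capped at 180, so the maximum is 180.
Achievable: one at 180 and the other 8 totalling 666, which fits since 8 × 43 ≤ 666 ≤ 8 × 180.

180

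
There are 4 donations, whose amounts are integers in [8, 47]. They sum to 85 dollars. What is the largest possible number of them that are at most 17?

3

Suppose k of them are at most 17. Those contribute at most 17 each and the rest at most 47 each.
So the total is at most 17k + 47(4 − k) = 188 − 30k. This must still be ≥ 85, so k ≤ 3.
k = 3 is achieved by 3 values at 17 and 1 at 47, total 98; lower one of the 47's by 13 (still > 17) to reach 85.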